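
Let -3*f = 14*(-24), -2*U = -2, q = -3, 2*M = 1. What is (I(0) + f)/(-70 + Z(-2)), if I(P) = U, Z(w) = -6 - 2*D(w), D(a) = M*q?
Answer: -113/73 ≈ -1.5479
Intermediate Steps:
M = 1/2 (M = (1/2)*1 = 1/2 ≈ 0.50000)
U = 1 (U = -1/2*(-2) = 1)
D(a) = -3/2 (D(a) = (1/2)*(-3) = -3/2)
Z(w) = -3 (Z(w) = -6 - 2*(-3)/2 = -6 - 1*(-3) = -6 + 3 = -3)
I(P) = 1
f = 112 (f = -14*(-24)/3 = -1/3*(-336) = 112)
(I(0) + f)/(-70 + Z(-2)) = (1 + 112)/(-70 - 3) = 113/(-73) = 113*(-1/73) = -113/73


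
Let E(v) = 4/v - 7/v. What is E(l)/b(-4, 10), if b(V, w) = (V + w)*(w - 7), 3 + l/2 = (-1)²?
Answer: 1/24 ≈ 0.041667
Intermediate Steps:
l = -4 (l = -6 + 2*(-1)² = -6 + 2*1 = -6 + 2 = -4)
E(v) = -3/v
b(V, w) = (-7 + w)*(V + w) (b(V, w) = (V + w)*(-7 + w) = (-7 + w)*(V + w))
E(l)/b(-4, 10) = (-3/(-4))/(10² - 7*(-4) - 7*10 - 4*10) = (-3*(-¼))/(100 + 28 - 70 - 40) = (¾)/18 = (¾)*(1/18) = 1/24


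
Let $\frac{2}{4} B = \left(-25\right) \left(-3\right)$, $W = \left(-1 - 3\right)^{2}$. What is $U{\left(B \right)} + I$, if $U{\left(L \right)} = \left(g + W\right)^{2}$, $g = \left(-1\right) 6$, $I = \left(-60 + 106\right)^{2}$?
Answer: $2216$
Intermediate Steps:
$I = 2116$ ($I = 46^{2} = 2116$)
$W = 16$ ($W = \left(-4\right)^{2} = 16$)
$g = -6$
$B = 150$ ($B = 2 \left(\left(-25\right) \left(-3\right)\right) = 2 \cdot 75 = 150$)
$U{\left(L \right)} = 100$ ($U{\left(L \right)} = \left(-6 + 16\right)^{2} = 10^{2} = 100$)
$U{\left(B \right)} + I = 100 + 2116 = 2216$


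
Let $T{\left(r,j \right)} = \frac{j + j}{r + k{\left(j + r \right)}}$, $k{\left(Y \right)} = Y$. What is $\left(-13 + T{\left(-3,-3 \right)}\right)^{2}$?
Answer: $\frac{1369}{9} \approx 152.11$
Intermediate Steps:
$T{\left(r,j \right)} = \frac{2 j}{j + 2 r}$ ($T{\left(r,j \right)} = \frac{j + j}{r + \left(j + r\right)} = \frac{2 j}{j + 2 r}$)
$\left(-13 + T{\left(-3,-3 \right)}\right)^{2} = \left(-13 + 2 \left(-3\right) \frac{1}{-3 + 2 \left(-3\right)}\right)^{2} = \left(-13 + 2 \left(-3\right) \frac{1}{-3 - 6}\right)^{2} = \left(-13 + 2 \left(-3\right) \frac{1}{-9}\right)^{2} = \left(-13 + 2 \left(-3\right) \left(- \frac{1}{9}\right)\right)^{2} = \left(-13 + \frac{2}{3}\right)^{2} = \left(- \frac{37}{3}\right)^{2} = \frac{1369}{9}$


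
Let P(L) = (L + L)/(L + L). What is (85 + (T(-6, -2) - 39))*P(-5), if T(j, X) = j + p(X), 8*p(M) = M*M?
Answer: 81/2 ≈ 40.500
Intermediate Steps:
p(M) = M²/8 (p(M) = (M*M)/8 = M²/8)
P(L) = 1 (P(L) = (2*L)/((2*L)) = (2*L)*(1/(2*L)) = 1)
T(j, X) = j + X²/8
(85 + (T(-6, -2) - 39))*P(-5) = (85 + ((-6 + (⅛)*(-2)²) - 39))*1 = (85 + ((-6 + (⅛)*4) - 39))*1 = (85 + ((-6 + ½) - 39))*1 = (85 + (-11/2 - 39))*1 = (85 - 89/2)*1 = (81/2)*1 = 81/2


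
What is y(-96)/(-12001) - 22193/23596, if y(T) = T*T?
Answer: -483798929/283175596 ≈ -1.7085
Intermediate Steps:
y(T) = T²
y(-96)/(-12001) - 22193/23596 = (-96)²/(-12001) - 22193/23596 = 9216*(-1/12001) - 22193*1/23596 = -9216/12001 - 22193/23596 = -483798929/283175596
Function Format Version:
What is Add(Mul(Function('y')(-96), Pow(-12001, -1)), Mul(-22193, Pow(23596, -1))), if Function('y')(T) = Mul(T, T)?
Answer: Rational(-483798929, 283175596) ≈ -1.7085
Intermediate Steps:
Function('y')(T) = Pow(T, 2)
Add(Mul(Function('y')(-96), Pow(-12001, -1)), Mul(-22193, Pow(23596, -1))) = Add(Mul(Pow(-96, 2), Pow(-12001, -1)), Mul(-22193, Pow(23596, -1))) = Add(Mul(9216, Rational(-1, 12001)), Mul(-22193, Rational(1, 23596))) = Add(Rational(-9216, 12001), Rational(-22193, 23596)) = Rational(-483798929, 283175596)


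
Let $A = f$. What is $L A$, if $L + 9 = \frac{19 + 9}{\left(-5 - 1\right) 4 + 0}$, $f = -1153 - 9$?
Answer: $\frac{35441}{3} \approx 11814.0$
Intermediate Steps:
$f = -1162$ ($f = -1153 - 9 = -1162$)
$A = -1162$
$L = - \frac{61}{6}$ ($L = -9 + \frac{19 + 9}{\left(-5 - 1\right) 4 + 0} = -9 + \frac{28}{\left(-6\right) 4 + 0} = -9 + \frac{28}{-24 + 0} = -9 + \frac{28}{-24} = -9 + 28 \left(- \frac{1}{24}\right) = -9 - \frac{7}{6} = - \frac{61}{6} \approx -10.167$)
$L A = \left(- \frac{61}{6}\right) \left(-1162\right) = \frac{35441}{3}$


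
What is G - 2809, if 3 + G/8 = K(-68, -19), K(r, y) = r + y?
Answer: -3529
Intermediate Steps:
G = -720 (G = -24 + 8*(-68 - 19) = -24 + 8*(-87) = -24 - 696 = -720)
G - 2809 = -720 - 2809 = -3529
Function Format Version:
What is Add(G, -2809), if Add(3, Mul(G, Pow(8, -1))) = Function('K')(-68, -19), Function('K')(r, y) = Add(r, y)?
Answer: -3529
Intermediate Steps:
G = -720 (G = Add(-24, Mul(8, Add(-68, -19))) = Add(-24, Mul(8, -87)) = Add(-24, -696) = -720)
Add(G, -2809) = Add(-720, -2809) = -3529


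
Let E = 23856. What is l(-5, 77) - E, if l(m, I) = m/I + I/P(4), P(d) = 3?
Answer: -5504822/231 ≈ -23830.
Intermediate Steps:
l(m, I) = I/3 + m/I (l(m, I) = m/I + I/3 = I/3 + m/I)
l(-5, 77) - E = ((1/3)*77 - 5/77) - 1*23856 = (77/3 - 5*1/77) - 23856 = (77/3 - 5/77) - 23856 = 5914/231 - 23856 = -5504822/231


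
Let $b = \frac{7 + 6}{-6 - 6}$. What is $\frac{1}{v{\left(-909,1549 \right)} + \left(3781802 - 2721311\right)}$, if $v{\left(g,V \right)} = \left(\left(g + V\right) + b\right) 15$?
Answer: $\frac{4}{4280299} \approx 9.3451 \cdot 10^{-7}$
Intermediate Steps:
$b = - \frac{13}{12}$ ($b = \frac{13}{-12} = 13 \left(- \frac{1}{12}\right) = - \frac{13}{12} \approx -1.0833$)
$v{\left(g,V \right)} = - \frac{65}{4} + 15 V + 15 g$ ($v{\left(g,V \right)} = \left(\left(g + V\right) - \frac{13}{12}\right) 15 = \left(\left(V + g\right) - \frac{13}{12}\right) 15 = \left(- \frac{13}{12} + V + g\right) 15 = - \frac{65}{4} + 15 V + 15 g$)
$\frac{1}{v{\left(-909,1549 \right)} + \left(3781802 - 2721311\right)} = \frac{1}{\left(- \frac{65}{4} + 15 \cdot 1549 + 15 \left(-909\right)\right) + \left(3781802 - 2721311\right)} = \frac{1}{\left(- \frac{65}{4} + 23235 - 13635\right) + 1060491} = \frac{1}{\frac{38335}{4} + 1060491} = \frac{1}{\frac{4280299}{4}} = \frac{4}{4280299}$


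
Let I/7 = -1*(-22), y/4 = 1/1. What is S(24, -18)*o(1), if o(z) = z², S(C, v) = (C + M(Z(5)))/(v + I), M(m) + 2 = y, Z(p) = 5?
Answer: 13/68 ≈ 0.19118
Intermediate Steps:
y = 4 (y = 4/1 = 4*1 = 4)
I = 154 (I = 7*(-1*(-22)) = 7*22 = 154)
M(m) = 2 (M(m) = -2 + 4 = 2)
S(C, v) = (2 + C)/(154 + v) (S(C, v) = (C + 2)/(v + 154) = (2 + C)/(154 + v))
S(24, -18)*o(1) = ((2 + 24)/(154 - 18))*1² = (26/136)*1 = ((1/136)*26)*1 = (13/68)*1 = 13/68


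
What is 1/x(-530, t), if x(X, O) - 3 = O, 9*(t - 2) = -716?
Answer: -9/671 ≈ -0.013413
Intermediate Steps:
t = -698/9 (t = 2 + (1/9)*(-716) = 2 - 716/9 = -698/9 ≈ -77.556)
x(X, O) = 3 + O
1/x(-530, t) = 1/(3 - 698/9) = 1/(-671/9) = -9/671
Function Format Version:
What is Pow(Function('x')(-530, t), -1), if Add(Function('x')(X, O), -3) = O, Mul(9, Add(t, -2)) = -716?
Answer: Rational(-9, 671) ≈ -0.013413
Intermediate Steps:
t = Rational(-698, 9) (t = Add(2, Mul(Rational(1, 9), -716)) = Add(2, Rational(-716, 9)) = Rational(-698, 9) ≈ -77.556)
Function('x')(X, O) = Add(3, O)
Pow(Function('x')(-530, t), -1) = Pow(Add(3, Rational(-698, 9)), -1) = Pow(Rational(-671, 9), -1) = Rational(-9, 671)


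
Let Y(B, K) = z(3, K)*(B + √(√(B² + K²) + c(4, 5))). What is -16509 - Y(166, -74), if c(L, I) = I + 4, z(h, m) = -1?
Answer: -16343 + √(9 + 2*√8258) ≈ -16329.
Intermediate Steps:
c(L, I) = 4 + I
Y(B, K) = -B - √(9 + √(B² + K²)) (Y(B, K) = -(B + √(√(B² + K²) + (4 + 5))) = -(B + √(√(B² + K²) + 9)) = -(B + √(9 + √(B² + K²))) = -B - √(9 + √(B² + K²)))
-16509 - Y(166, -74) = -16509 - (-1*166 - √(9 + √(166² + (-74)²))) = -16509 - (-166 - √(9 + √(27556 + 5476))) = -16509 - (-166 - √(9 + √33032)) = -16509 - (-166 - √(9 + 2*√8258)) = -16509 + (166 + √(9 + 2*√8258)) = -16343 + √(9 + 2*√8258)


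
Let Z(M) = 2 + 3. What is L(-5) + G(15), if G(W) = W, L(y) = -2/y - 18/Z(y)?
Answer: 59/5 ≈ 11.800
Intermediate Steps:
Z(M) = 5
L(y) = -18/5 - 2/y (L(y) = -2/y - 18/5 = -18/5 - 2/y)
L(-5) + G(15) = (-18/5 - 2/(-5)) + 15 = (-18/5 - 2*(-⅕)) + 15 = (-18/5 + ⅖) + 15 = -16/5 + 15 = 59/5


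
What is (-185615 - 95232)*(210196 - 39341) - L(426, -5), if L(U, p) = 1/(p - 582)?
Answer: -28166675026594/587 ≈ -4.7984e+10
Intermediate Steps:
L(U, p) = 1/(-582 + p)
(-185615 - 95232)*(210196 - 39341) - L(426, -5) = (-185615 - 95232)*(210196 - 39341) - 1/(-582 - 5) = -280847*170855 - 1/(-587) = -47984114185 - 1*(-1/587) = -47984114185 + 1/587 = -28166675026594/587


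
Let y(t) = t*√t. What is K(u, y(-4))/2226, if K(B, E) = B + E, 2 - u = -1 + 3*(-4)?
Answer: 5/742 - 4*I/1113 ≈ 0.0067385 - 0.0035939*I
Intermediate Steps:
y(t) = t^(3/2)
u = 15 (u = 2 - (-1 + 3*(-4)) = 2 - (-1 - 12) = 2 - 1*(-13) = 2 + 13 = 15)
K(u, y(-4))/2226 = (15 + (-4)^(3/2))/2226 = (15 - 8*I)*(1/2226) = 5/742 - 4*I/1113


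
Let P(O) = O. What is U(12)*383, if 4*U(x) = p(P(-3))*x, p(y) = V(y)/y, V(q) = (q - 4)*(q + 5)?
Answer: 5362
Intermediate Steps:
V(q) = (-4 + q)*(5 + q)
p(y) = (-20 + y + y²)/y
U(x) = 7*x/6 (U(x) = ((1 - 3 - 20/(-3))*x)/4 = ((1 - 3 - 20*(-⅓))*x)/4 = ((1 - 3 + 20/3)*x)/4 = (14*x/3)/4 = 7*x/6)
U(12)*383 = ((7/6)*12)*383 = 14*383 = 5362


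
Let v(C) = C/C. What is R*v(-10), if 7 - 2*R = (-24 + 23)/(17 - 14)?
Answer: 11/3 ≈ 3.6667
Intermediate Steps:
v(C) = 1
R = 11/3 (R = 7/2 - (-24 + 23)/(2*(17 - 14)) = 7/2 - (-1)/(2*3) = 7/2 - 1/2*(-1/3) = 7/2 + 1/6 = 11/3 ≈ 3.6667)
R*v(-10) = (11/3)*1 = 11/3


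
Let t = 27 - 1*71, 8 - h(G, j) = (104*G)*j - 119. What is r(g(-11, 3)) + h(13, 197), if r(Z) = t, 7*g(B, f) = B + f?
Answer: -266261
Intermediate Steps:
h(G, j) = 127 - 104*G*j (h(G, j) = 8 - ((104*G)*j - 119) = 8 - (104*G*j - 119) = 8 - (-119 + 104*G*j) = 8 + (119 - 104*G*j) = 127 - 104*G*j)
g(B, f) = B/7 + f/7 (g(B, f) = (B + f)/7 = B/7 + f/7)
t = -44 (t = 27 - 71 = -44)
r(Z) = -44
r(g(-11, 3)) + h(13, 197) = -44 + (127 - 104*13*197) = -44 + (127 - 266344) = -44 - 266217 = -266261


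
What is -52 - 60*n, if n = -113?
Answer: 6728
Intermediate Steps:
-52 - 60*n = -52 - 60*(-113) = -52 + 6780 = 6728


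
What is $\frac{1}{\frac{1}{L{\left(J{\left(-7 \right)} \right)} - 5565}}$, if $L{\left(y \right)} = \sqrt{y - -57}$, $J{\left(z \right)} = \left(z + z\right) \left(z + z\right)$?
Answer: $-5565 + \sqrt{253} \approx -5549.1$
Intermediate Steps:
$J{\left(z \right)} = 4 z^{2}$ ($J{\left(z \right)} = 2 z 2 z = 4 z^{2}$)
$L{\left(y \right)} = \sqrt{57 + y}$ ($L{\left(y \right)} = \sqrt{y + 57} = \sqrt{57 + y}$)
$\frac{1}{\frac{1}{L{\left(J{\left(-7 \right)} \right)} - 5565}} = \frac{1}{\frac{1}{\sqrt{57 + 4 \left(-7\right)^{2}} - 5565}} = \frac{1}{\frac{1}{\sqrt{57 + 4 \cdot 49} - 5565}} = \frac{1}{\frac{1}{\sqrt{57 + 196} - 5565}} = \frac{1}{\frac{1}{\sqrt{253} - 5565}} = \frac{1}{\frac{1}{-5565 + \sqrt{253}}} = -5565 + \sqrt{253}$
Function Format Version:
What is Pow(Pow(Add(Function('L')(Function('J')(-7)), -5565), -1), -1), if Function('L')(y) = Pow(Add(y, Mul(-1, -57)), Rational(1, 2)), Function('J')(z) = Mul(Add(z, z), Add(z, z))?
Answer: Add(-5565, Pow(253, Rational(1, 2))) ≈ -5549.1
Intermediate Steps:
Function('J')(z) = Mul(4, Pow(z, 2)) (Function('J')(z) = Mul(Mul(2, z), Mul(2, z)) = Mul(4, Pow(z, 2)))
Function('L')(y) = Pow(Add(57, y), Rational(1, 2)) (Function('L')(y) = Pow(Add(y, 57), Rational(1, 2)) = Pow(Add(57, y), Rational(1, 2)))
Pow(Pow(Add(Function('L')(Function('J')(-7)), -5565), -1), -1) = Pow(Pow(Add(Pow(Add(57, Mul(4, Pow(-7, 2))), Rational(1, 2)), -5565), -1), -1) = Pow(Pow(Add(Pow(Add(57, Mul(4, 49)), Rational(1, 2)), -5565), -1), -1) = Pow(Pow(Add(Pow(Add(57, 196), Rational(1, 2)), -5565), -1), -1) = Pow(Pow(Add(Pow(253, Rational(1, 2)), -5565), -1), -1) = Pow(Pow(Add(-5565, Pow(253, Rational(1, 2))), -1), -1) = Add(-5565, Pow(253, Rational(1, 2)))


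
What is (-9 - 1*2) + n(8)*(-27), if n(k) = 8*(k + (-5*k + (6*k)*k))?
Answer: -76043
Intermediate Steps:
n(k) = -32*k + 48*k² (n(k) = 8*(k + (-5*k + 6*k²)) = 8*(-4*k + 6*k²) = -32*k + 48*k²)
(-9 - 1*2) + n(8)*(-27) = (-9 - 1*2) + (16*8*(-2 + 3*8))*(-27) = (-9 - 2) + (16*8*(-2 + 24))*(-27) = -11 + (16*8*22)*(-27) = -11 + 2816*(-27) = -11 - 76032 = -76043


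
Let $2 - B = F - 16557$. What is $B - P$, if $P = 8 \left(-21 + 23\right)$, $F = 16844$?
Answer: $-301$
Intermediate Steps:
$B = -285$ ($B = 2 - \left(16844 - 16557\right) = 2 - 287 = -285$)
$P = 16$ ($P = 8 \cdot 2 = 16$)
$B - P = -285 - 16 = -301$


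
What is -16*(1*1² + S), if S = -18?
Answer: 272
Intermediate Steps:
-16*(1*1² + S) = -16*(1*1² - 18) = -16*(1*1 - 18) = -16*(1 - 18) = -16*(-17) = 272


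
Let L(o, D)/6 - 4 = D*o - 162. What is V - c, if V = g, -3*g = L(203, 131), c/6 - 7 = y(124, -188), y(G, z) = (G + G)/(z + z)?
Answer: -2486678/47 ≈ -52908.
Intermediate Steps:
y(G, z) = G/z (y(G, z) = (2*G)/((2*z)) = (2*G)*(1/(2*z)) = G/z)
L(o, D) = -948 + 6*D*o (L(o, D) = 24 + 6*(D*o - 162) = 24 + 6*(-162 + D*o) = 24 + (-972 + 6*D*o) = -948 + 6*D*o)
c = 1788/47 (c = 42 + 6*(124/(-188)) = 42 + 6*(124*(-1/188)) = 42 + 6*(-31/47) = 42 - 186/47 = 1788/47 ≈ 38.043)
g = -52870 (g = -(-948 + 6*131*203)/3 = -(-948 + 159558)/3 = -⅓*158610 = -52870)
V = -52870
V - c = -52870 - 1*1788/47 = -52870 - 1788/47 = -2486678/47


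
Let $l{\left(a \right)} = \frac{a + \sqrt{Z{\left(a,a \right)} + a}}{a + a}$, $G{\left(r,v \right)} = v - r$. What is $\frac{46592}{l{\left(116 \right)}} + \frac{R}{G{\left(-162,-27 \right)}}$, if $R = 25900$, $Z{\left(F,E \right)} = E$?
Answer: $\frac{48740468}{513} - \frac{93184 \sqrt{58}}{57} \approx 82560.0$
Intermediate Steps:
$l{\left(a \right)} = \frac{a + \sqrt{2} \sqrt{a}}{2 a}$ ($l{\left(a \right)} = \frac{a + \sqrt{a + a}}{a + a} = \frac{a + \sqrt{2 a}}{2 a} = \left(a + \sqrt{2} \sqrt{a}\right) \frac{1}{2 a} = \frac{a + \sqrt{2} \sqrt{a}}{2 a}$)
$\frac{46592}{l{\left(116 \right)}} + \frac{R}{G{\left(-162,-27 \right)}} = \frac{46592}{\frac{1}{2} \cdot \frac{1}{116} \left(116 + \sqrt{2} \sqrt{116}\right)} + \frac{25900}{-27 - -162} = \frac{46592}{\frac{1}{2} \cdot \frac{1}{116} \left(116 + \sqrt{2} \cdot 2 \sqrt{29}\right)} + \frac{25900}{-27 + 162} = \frac{46592}{\frac{1}{2} \cdot \frac{1}{116} \left(116 + 2 \sqrt{58}\right)} + \frac{25900}{135} = \frac{46592}{\frac{1}{2} + \frac{\sqrt{58}}{116}} + 25900 \cdot \frac{1}{135} = \frac{46592}{\frac{1}{2} + \frac{\sqrt{58}}{116}} + \frac{5180}{27} = \frac{5180}{27} + \frac{46592}{\frac{1}{2} + \frac{\sqrt{58}}{116}}$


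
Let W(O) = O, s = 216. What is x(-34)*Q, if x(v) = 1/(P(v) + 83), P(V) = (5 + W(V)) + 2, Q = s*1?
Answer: 27/7 ≈ 3.8571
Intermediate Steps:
Q = 216 (Q = 216*1 = 216)
P(V) = 7 + V (P(V) = (5 + V) + 2 = 7 + V)
x(v) = 1/(90 + v) (x(v) = 1/((7 + v) + 83) = 1/(90 + v))
x(-34)*Q = 216/(90 - 34) = 216/56 = (1/56)*216 = 27/7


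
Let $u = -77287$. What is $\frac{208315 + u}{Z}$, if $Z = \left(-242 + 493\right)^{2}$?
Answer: $\frac{131028}{63001} \approx 2.0798$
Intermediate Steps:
$Z = 63001$ ($Z = 251^{2} = 63001$)
$\frac{208315 + u}{Z} = \frac{208315 - 77287}{63001} = 131028 \cdot \frac{1}{63001} = \frac{131028}{63001}$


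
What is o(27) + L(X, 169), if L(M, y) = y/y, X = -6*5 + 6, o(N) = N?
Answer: 28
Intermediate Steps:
X = -24 (X = -30 + 6 = -24)
L(M, y) = 1
o(27) + L(X, 169) = 27 + 1 = 28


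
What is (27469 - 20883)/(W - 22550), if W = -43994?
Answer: -3293/33272 ≈ -0.098972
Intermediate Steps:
(27469 - 20883)/(W - 22550) = (27469 - 20883)/(-43994 - 22550) = 6586/(-66544) = 6586*(-1/66544) = -3293/33272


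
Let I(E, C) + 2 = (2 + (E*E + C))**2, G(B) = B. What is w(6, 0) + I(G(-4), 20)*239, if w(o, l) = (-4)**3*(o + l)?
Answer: 344254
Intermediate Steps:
w(o, l) = -64*l - 64*o (w(o, l) = -64*(l + o) = -64*l - 64*o)
I(E, C) = -2 + (2 + C + E**2)**2 (I(E, C) = -2 + (2 + (E*E + C))**2 = -2 + (2 + (E**2 + C))**2 = -2 + (2 + (C + E**2))**2 = -2 + (2 + C + E**2)**2)
w(6, 0) + I(G(-4), 20)*239 = (-64*0 - 64*6) + (-2 + (2 + 20 + (-4)**2)**2)*239 = (0 - 384) + (-2 + (2 + 20 + 16)**2)*239 = -384 + (-2 + 38**2)*239 = -384 + (-2 + 1444)*239 = -384 + 1442*239 = -384 + 344638 = 344254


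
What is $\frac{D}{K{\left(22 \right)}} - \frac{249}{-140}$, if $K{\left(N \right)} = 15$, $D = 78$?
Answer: $\frac{977}{140} \approx 6.9786$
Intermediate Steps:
$\frac{D}{K{\left(22 \right)}} - \frac{249}{-140} = \frac{78}{15} - \frac{249}{-140} = 78 \cdot \frac{1}{15} - - \frac{249}{140} = \frac{26}{5} + \frac{249}{140} = \frac{977}{140}$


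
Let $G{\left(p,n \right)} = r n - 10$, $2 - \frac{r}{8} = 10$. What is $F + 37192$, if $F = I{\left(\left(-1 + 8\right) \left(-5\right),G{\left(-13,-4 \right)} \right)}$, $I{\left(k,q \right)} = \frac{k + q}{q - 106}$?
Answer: $\frac{5207091}{140} \approx 37194.0$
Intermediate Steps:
$r = -64$ ($r = 16 - 80 = -64$)
$G{\left(p,n \right)} = -10 - 64 n$ ($G{\left(p,n \right)} = - 64 n - 10 = -10 - 64 n$)
$I{\left(k,q \right)} = \frac{k + q}{-106 + q}$
$F = \frac{211}{140}$ ($F = \frac{\left(-1 + 8\right) \left(-5\right) - -246}{-106 - -246} = \frac{7 \left(-5\right) + \left(-10 + 256\right)}{-106 + \left(-10 + 256\right)} = \frac{-35 + 246}{-106 + 246} = \frac{1}{140} \cdot 211 = \frac{211}{140} \approx 1.5071$)
$F + 37192 = \frac{211}{140} + 37192 = \frac{5207091}{140}$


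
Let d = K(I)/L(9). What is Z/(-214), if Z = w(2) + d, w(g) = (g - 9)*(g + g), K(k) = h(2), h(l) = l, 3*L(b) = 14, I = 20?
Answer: 193/1498 ≈ 0.12884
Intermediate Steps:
L(b) = 14/3 (L(b) = (⅓)*14 = 14/3)
K(k) = 2
w(g) = 2*g*(-9 + g) (w(g) = (-9 + g)*(2*g) = 2*g*(-9 + g))
d = 3/7 (d = 2/(14/3) = 2*(3/14) = 3/7 ≈ 0.42857)
Z = -193/7 (Z = 2*2*(-9 + 2) + 3/7 = 2*2*(-7) + 3/7 = -28 + 3/7 = -193/7 ≈ -27.571)
Z/(-214) = -193/7/(-214) = -193/7*(-1/214) = 193/1498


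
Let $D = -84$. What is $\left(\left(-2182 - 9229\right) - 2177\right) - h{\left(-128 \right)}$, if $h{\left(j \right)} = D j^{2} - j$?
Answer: $1362540$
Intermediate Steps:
$h{\left(j \right)} = - j - 84 j^{2}$ ($h{\left(j \right)} = - 84 j^{2} - j = - j - 84 j^{2}$)
$\left(\left(-2182 - 9229\right) - 2177\right) - h{\left(-128 \right)} = \left(\left(-2182 - 9229\right) - 2177\right) - \left(-1\right) \left(-128\right) \left(1 + 84 \left(-128\right)\right) = \left(-11411 - 2177\right) - \left(-1\right) \left(-128\right) \left(1 - 10752\right) = -13588 - \left(-1\right) \left(-128\right) \left(-10751\right) = -13588 - -1376128 = -13588 + 1376128 = 1362540$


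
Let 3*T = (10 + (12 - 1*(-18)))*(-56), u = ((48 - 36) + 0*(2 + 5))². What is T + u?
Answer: -1808/3 ≈ -602.67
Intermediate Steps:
u = 144 (u = (12 + 0*7)² = (12 + 0)² = 12² = 144)
T = -2240/3 (T = ((10 + (12 - 1*(-18)))*(-56))/3 = ((10 + (12 + 18))*(-56))/3 = ((10 + 30)*(-56))/3 = (40*(-56))/3 = (⅓)*(-2240) = -2240/3 ≈ -746.67)
T + u = -2240/3 + 144 = -1808/3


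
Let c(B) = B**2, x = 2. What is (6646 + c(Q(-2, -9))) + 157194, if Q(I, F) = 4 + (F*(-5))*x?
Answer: 172676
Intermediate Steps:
Q(I, F) = 4 - 10*F (Q(I, F) = 4 + (F*(-5))*2 = 4 - 5*F*2 = 4 - 10*F)
(6646 + c(Q(-2, -9))) + 157194 = (6646 + (4 - 10*(-9))**2) + 157194 = (6646 + (4 + 90)**2) + 157194 = (6646 + 94**2) + 157194 = (6646 + 8836) + 157194 = 15482 + 157194 = 172676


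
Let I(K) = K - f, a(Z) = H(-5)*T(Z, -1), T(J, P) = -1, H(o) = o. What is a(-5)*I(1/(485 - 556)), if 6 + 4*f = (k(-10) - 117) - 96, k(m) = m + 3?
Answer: 40105/142 ≈ 282.43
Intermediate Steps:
k(m) = 3 + m
a(Z) = 5 (a(Z) = -5*(-1) = 5)
f = -113/2 (f = -3/2 + (((3 - 10) - 117) - 96)/4 = -3/2 + ((-7 - 117) - 96)/4 = -3/2 + (-124 - 96)/4 = -3/2 + (¼)*(-220) = -3/2 - 55 = -113/2 ≈ -56.500)
I(K) = 113/2 + K (I(K) = K - 1*(-113/2) = K + 113/2 = 113/2 + K)
a(-5)*I(1/(485 - 556)) = 5*(113/2 + 1/(485 - 556)) = 5*(113/2 + 1/(-71)) = 5*(113/2 - 1/71) = 5*(8021/142) = 40105/142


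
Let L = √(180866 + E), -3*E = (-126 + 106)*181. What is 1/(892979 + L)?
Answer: 2678937/2392233937105 - √1638654/2392233937105 ≈ 1.1193e-6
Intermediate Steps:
E = 3620/3 (E = -(-126 + 106)*181/3 = -(-20)*181/3 = -⅓*(-3620) = 3620/3 ≈ 1206.7)
L = √1638654/3 (L = √(180866 + 3620/3) = √(546218/3) = √1638654/3 ≈ 426.70)
1/(892979 + L) = 1/(892979 + √1638654/3)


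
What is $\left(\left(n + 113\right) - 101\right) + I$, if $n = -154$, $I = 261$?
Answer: $119$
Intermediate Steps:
$\left(\left(n + 113\right) - 101\right) + I = \left(\left(-154 + 113\right) - 101\right) + 261 = \left(-41 - 101\right) + 261 = -142 + 261 = 119$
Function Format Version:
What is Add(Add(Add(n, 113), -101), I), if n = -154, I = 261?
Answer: 119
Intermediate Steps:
Add(Add(Add(n, 113), -101), I) = Add(Add(Add(-154, 113), -101), 261) = Add(Add(-41, -101), 261) = Add(-142, 261) = 119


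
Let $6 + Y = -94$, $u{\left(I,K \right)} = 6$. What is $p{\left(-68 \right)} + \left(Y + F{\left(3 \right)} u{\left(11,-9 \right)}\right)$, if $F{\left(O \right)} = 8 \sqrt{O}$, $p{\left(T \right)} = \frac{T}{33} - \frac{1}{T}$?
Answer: $- \frac{228991}{2244} + 48 \sqrt{3} \approx -18.907$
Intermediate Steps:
$Y = -100$ ($Y = -6 - 94 = -100$)
$p{\left(T \right)} = - \frac{1}{T} + \frac{T}{33}$ ($p{\left(T \right)} = T \frac{1}{33} - \frac{1}{T} = \frac{T}{33} - \frac{1}{T} = - \frac{1}{T} + \frac{T}{33}$)
$p{\left(-68 \right)} + \left(Y + F{\left(3 \right)} u{\left(11,-9 \right)}\right) = \left(- \frac{1}{-68} + \frac{1}{33} \left(-68\right)\right) - \left(100 - 8 \sqrt{3} \cdot 6\right) = \left(\left(-1\right) \left(- \frac{1}{68}\right) - \frac{68}{33}\right) - \left(100 - 48 \sqrt{3}\right) = \left(\frac{1}{68} - \frac{68}{33}\right) - \left(100 - 48 \sqrt{3}\right) = - \frac{4591}{2244} - \left(100 - 48 \sqrt{3}\right) = - \frac{228991}{2244} + 48 \sqrt{3}$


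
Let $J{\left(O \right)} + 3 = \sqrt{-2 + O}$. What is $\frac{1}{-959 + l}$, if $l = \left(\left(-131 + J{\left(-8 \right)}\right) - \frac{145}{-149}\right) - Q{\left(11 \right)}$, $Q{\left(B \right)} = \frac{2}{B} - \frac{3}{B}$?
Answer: $- \frac{2933290437}{3202992103699} - \frac{2686321 i \sqrt{10}}{3202992103699} \approx -0.0009158 - 2.6522 \cdot 10^{-6} i$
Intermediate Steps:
$Q{\left(B \right)} = - \frac{1}{B}$
$J{\left(O \right)} = -3 + \sqrt{-2 + O}$
$l = - \frac{217882}{1639} + i \sqrt{10}$ ($l = \left(\left(-131 - \left(3 - \sqrt{-2 - 8}\right)\right) - \frac{145}{-149}\right) - - \frac{1}{11} = \left(\left(-131 - \left(3 - \sqrt{-10}\right)\right) - - \frac{145}{149}\right) - \left(-1\right) \frac{1}{11} = \left(\left(-131 - \left(3 - i \sqrt{10}\right)\right) + \frac{145}{149}\right) - - \frac{1}{11} = \left(\left(-134 + i \sqrt{10}\right) + \frac{145}{149}\right) + \frac{1}{11} = \left(- \frac{19821}{149} + i \sqrt{10}\right) + \frac{1}{11} = - \frac{217882}{1639} + i \sqrt{10} \approx -132.94 + 3.1623 i$)
$\frac{1}{-959 + l} = \frac{1}{-959 - \left(\frac{217882}{1639} - i \sqrt{10}\right)} = \frac{1}{- \frac{1789683}{1639} + i \sqrt{10}}$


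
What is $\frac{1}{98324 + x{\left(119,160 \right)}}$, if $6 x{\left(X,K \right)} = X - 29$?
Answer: $\frac{1}{98339} \approx 1.0169 \cdot 10^{-5}$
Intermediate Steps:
$x{\left(X,K \right)} = - \frac{29}{6} + \frac{X}{6}$ ($x{\left(X,K \right)} = \frac{X - 29}{6} = \frac{-29 + X}{6} = - \frac{29}{6} + \frac{X}{6}$)
$\frac{1}{98324 + x{\left(119,160 \right)}} = \frac{1}{98324 + \left(- \frac{29}{6} + \frac{1}{6} \cdot 119\right)} = \frac{1}{98324 + \left(- \frac{29}{6} + \frac{119}{6}\right)} = \frac{1}{98324 + 15} = \frac{1}{98339}$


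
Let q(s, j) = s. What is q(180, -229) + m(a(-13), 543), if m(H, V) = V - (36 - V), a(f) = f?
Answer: 1230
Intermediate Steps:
m(H, V) = -36 + 2*V (m(H, V) = V + (-36 + V) = -36 + 2*V)
q(180, -229) + m(a(-13), 543) = 180 + (-36 + 2*543) = 180 + (-36 + 1086) = 180 + 1050 = 1230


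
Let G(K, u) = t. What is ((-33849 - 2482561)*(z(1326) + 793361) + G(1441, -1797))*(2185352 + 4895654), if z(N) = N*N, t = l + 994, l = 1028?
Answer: -45466890707578154888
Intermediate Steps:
t = 2022 (t = 1028 + 994 = 2022)
G(K, u) = 2022
z(N) = N²
((-33849 - 2482561)*(z(1326) + 793361) + G(1441, -1797))*(2185352 + 4895654) = ((-33849 - 2482561)*(1326² + 793361) + 2022)*(2185352 + 4895654) = (-2516410*(1758276 + 793361) + 2022)*7081006 = (-2516410*2551637 + 2022)*7081006 = (-6420964863170 + 2022)*7081006 = -6420964861148*7081006 = -45466890707578154888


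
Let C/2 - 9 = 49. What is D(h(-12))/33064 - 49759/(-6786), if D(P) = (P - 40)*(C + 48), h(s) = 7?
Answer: 100531609/14023269 ≈ 7.1689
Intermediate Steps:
C = 116 (C = 18 + 2*49 = 18 + 98 = 116)
D(P) = -6560 + 164*P (D(P) = (P - 40)*(116 + 48) = (-40 + P)*164 = -6560 + 164*P)
D(h(-12))/33064 - 49759/(-6786) = (-6560 + 164*7)/33064 - 49759/(-6786) = (-6560 + 1148)*(1/33064) - 49759*(-1/6786) = -5412*1/33064 + 49759/6786 = -1353/8266 + 49759/6786 = 100531609/14023269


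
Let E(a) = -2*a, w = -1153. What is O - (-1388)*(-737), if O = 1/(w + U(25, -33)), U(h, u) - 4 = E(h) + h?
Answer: -1200950345/1174 ≈ -1.0230e+6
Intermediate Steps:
U(h, u) = 4 - h (U(h, u) = 4 + (-2*h + h) = 4 - h)
O = -1/1174 (O = 1/(-1153 + (4 - 1*25)) = 1/(-1153 + (4 - 25)) = 1/(-1153 - 21) = 1/(-1174) = -1/1174 ≈ -0.00085179)
O - (-1388)*(-737) = -1/1174 - (-1388)*(-737) = -1/1174 - 1388*737 = -1/1174 - 1022956 = -1200950345/1174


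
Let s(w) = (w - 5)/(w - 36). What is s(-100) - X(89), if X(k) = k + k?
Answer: -24103/136 ≈ -177.23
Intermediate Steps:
X(k) = 2*k
s(w) = (-5 + w)/(-36 + w)
s(-100) - X(89) = (-5 - 100)/(-36 - 100) - 2*89 = -105/(-136) - 1*178 = -1/136*(-105) - 178 = 105/136 - 178 = -24103/136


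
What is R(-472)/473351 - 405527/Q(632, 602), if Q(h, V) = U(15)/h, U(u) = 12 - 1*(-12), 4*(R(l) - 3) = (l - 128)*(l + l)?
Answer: -15164571842374/1420053 ≈ -1.0679e+7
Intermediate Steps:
R(l) = 3 + l*(-128 + l)/2 (R(l) = 3 + ((l - 128)*(l + l))/4 = 3 + ((-128 + l)*(2*l))/4 = 3 + (2*l*(-128 + l))/4 = 3 + l*(-128 + l)/2)
U(u) = 24 (U(u) = 12 + 12 = 24)
Q(h, V) = 24/h
R(-472)/473351 - 405527/Q(632, 602) = (3 + (½)*(-472)² - 64*(-472))/473351 - 405527/(24/632) = (3 + (½)*222784 + 30208)*(1/473351) - 405527/(24*(1/632)) = (3 + 111392 + 30208)*(1/473351) - 405527/3/79 = 141603*(1/473351) - 405527*79/3 = 141603/473351 - 32036633/3 = -15164571842374/1420053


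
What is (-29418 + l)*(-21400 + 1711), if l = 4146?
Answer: 497580408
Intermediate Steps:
(-29418 + l)*(-21400 + 1711) = (-29418 + 4146)*(-21400 + 1711) = -25272*(-19689) = 497580408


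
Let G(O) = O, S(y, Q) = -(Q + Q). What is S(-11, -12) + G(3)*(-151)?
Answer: -429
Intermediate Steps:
S(y, Q) = -2*Q
S(-11, -12) + G(3)*(-151) = -2*(-12) + 3*(-151) = 24 - 453 = -429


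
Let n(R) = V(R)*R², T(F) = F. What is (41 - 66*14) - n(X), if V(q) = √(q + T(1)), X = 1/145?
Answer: -883 - √21170/3048625 ≈ -883.00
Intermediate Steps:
X = 1/145 ≈ 0.0068966
V(q) = √(1 + q) (V(q) = √(q + 1) = √(1 + q))
n(R) = R²*√(1 + R) (n(R) = √(1 + R)*R² = R²*√(1 + R))
(41 - 66*14) - n(X) = (41 - 66*14) - (1/145)²*√(1 + 1/145) = (41 - 924) - √(146/145)/21025 = -883 - √21170/145/21025 = -883 - √21170/3048625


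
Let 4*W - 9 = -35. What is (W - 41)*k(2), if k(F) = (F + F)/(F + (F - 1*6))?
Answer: 95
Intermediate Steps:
W = -13/2 (W = 9/4 + (¼)*(-35) = 9/4 - 35/4 = -13/2 ≈ -6.5000)
k(F) = 2*F/(-6 + 2*F) (k(F) = (2*F)/(F + (F - 6)) = (2*F)/(F + (-6 + F)) = (2*F)/(-6 + 2*F) = 2*F/(-6 + 2*F))
(W - 41)*k(2) = (-13/2 - 41)*(2/(-3 + 2)) = -95/(-1) = -95*(-1) = -95/2*(-2) = 95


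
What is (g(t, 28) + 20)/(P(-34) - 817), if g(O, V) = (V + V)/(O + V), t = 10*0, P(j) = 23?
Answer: -11/397 ≈ -0.027708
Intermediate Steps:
t = 0
g(O, V) = 2*V/(O + V) (g(O, V) = (2*V)/(O + V) = 2*V/(O + V))
(g(t, 28) + 20)/(P(-34) - 817) = (2*28/(0 + 28) + 20)/(23 - 817) = (2*28/28 + 20)/(-794) = (2*28*(1/28) + 20)*(-1/794) = (2 + 20)*(-1/794) = 22*(-1/794) = -11/397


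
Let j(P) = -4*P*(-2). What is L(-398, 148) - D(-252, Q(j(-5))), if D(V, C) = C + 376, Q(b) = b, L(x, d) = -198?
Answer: -534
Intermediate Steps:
j(P) = 8*P
D(V, C) = 376 + C
L(-398, 148) - D(-252, Q(j(-5))) = -198 - (376 + 8*(-5)) = -198 - (376 - 40) = -198 - 1*336 = -198 - 336 = -534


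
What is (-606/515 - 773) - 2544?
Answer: -1708861/515 ≈ -3318.2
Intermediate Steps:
(-606/515 - 773) - 2544 = -398701/515 - 2544 = -1708861/515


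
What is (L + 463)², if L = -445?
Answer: 324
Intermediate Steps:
(L + 463)² = (-445 + 463)² = 18² = 324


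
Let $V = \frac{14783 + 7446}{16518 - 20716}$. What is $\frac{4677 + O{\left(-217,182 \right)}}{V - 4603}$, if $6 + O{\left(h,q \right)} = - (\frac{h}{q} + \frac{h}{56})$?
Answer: $- \frac{1020766789}{1005972396} \approx -1.0147$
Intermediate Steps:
$O{\left(h,q \right)} = -6 - \frac{h}{56} - \frac{h}{q}$ ($O{\left(h,q \right)} = -6 - \left(\frac{h}{q} + \frac{h}{56}\right) = -6 - \left(\frac{h}{56} + \frac{h}{q}\right) = -6 - \frac{h}{56} - \frac{h}{q}$)
$V = - \frac{22229}{4198}$ ($V = \frac{22229}{-4198} = 22229 \left(- \frac{1}{4198}\right) = - \frac{22229}{4198} \approx -5.2951$)
$\frac{4677 + O{\left(-217,182 \right)}}{V - 4603} = \frac{4677 - \left(\frac{17}{8} - \frac{31}{26}\right)}{- \frac{22229}{4198} - 4603} = \frac{4677 - \left(\frac{17}{8} - \frac{31}{26}\right)}{- \frac{19345623}{4198}} = \left(4677 + \left(-6 + \frac{31}{8} + \frac{31}{26}\right)\right) \left(- \frac{4198}{19345623}\right) = \left(4677 - \frac{97}{104}\right) \left(- \frac{4198}{19345623}\right) = \frac{486311}{104} \left(- \frac{4198}{19345623}\right) = - \frac{1020766789}{1005972396}$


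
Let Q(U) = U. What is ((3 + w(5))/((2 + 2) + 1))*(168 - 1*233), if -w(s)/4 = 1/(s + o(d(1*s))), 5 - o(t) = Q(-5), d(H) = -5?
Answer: -533/15 ≈ -35.533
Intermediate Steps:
o(t) = 10 (o(t) = 5 - 1*(-5) = 5 + 5 = 10)
w(s) = -4/(10 + s) (w(s) = -4/(s + 10) = -4/(10 + s))
((3 + w(5))/((2 + 2) + 1))*(168 - 1*233) = ((3 - 4/(10 + 5))/((2 + 2) + 1))*(168 - 1*233) = ((3 - 4/15)/(4 + 1))*(168 - 233) = ((3 - 4*1/15)/5)*(-65) = ((3 - 4/15)/5)*(-65) = ((⅕)*(41/15))*(-65) = (41/75)*(-65) = -533/15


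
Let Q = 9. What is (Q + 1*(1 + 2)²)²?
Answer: 324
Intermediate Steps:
(Q + 1*(1 + 2)²)² = (9 + 1*(1 + 2)²)² = (9 + 1*3²)² = (9 + 1*9)² = (9 + 9)² = 18² = 324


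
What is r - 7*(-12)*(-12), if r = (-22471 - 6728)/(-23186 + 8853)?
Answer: -14418465/14333 ≈ -1006.0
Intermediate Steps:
r = 29199/14333 (r = -29199/(-14333) = -29199*(-1/14333) = 29199/14333 ≈ 2.0372)
r - 7*(-12)*(-12) = 29199/14333 - 7*(-12)*(-12) = 29199/14333 + 84*(-12) = 29199/14333 - 1008 = -14418465/14333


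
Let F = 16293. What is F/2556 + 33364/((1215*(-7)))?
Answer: 5921509/2415420 ≈ 2.4515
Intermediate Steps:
F/2556 + 33364/((1215*(-7))) = 16293/2556 + 33364/((1215*(-7))) = 16293*(1/2556) + 33364/(-8505) = 5431/852 + 33364*(-1/8505) = 5431/852 - 33364/8505 = 5921509/2415420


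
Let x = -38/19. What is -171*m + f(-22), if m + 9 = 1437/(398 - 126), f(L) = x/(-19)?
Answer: 3285283/5168 ≈ 635.70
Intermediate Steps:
x = -2 (x = -38*1/19 = -2)
f(L) = 2/19 (f(L) = -2/(-19) = -2*(-1/19) = 2/19)
m = -1011/272 (m = -9 + 1437/(398 - 126) = -9 + 1437/272 = -1011/272 ≈ -3.7169)
-171*m + f(-22) = -171*(-1011/272) + 2/19 = 172881/272 + 2/19 = 3285283/5168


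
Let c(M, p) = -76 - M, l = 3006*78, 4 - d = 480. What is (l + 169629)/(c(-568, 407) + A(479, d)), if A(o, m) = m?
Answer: 404097/16 ≈ 25256.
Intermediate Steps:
d = -476 (d = 4 - 1*480 = 4 - 480 = -476)
l = 234468
(l + 169629)/(c(-568, 407) + A(479, d)) = (234468 + 169629)/((-76 - 1*(-568)) - 476) = 404097/((-76 + 568) - 476) = 404097/(492 - 476) = 404097/16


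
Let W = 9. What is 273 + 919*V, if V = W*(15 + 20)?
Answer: 289758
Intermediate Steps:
V = 315 (V = 9*(15 + 20) = 9*35 = 315)
273 + 919*V = 273 + 919*315 = 273 + 289485 = 289758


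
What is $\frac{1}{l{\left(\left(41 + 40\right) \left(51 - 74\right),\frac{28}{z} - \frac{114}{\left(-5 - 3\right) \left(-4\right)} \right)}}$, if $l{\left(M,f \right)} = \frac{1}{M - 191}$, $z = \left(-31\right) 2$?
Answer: $-2054$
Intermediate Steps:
$z = -62$
$l{\left(M,f \right)} = \frac{1}{-191 + M}$
$\frac{1}{l{\left(\left(41 + 40\right) \left(51 - 74\right),\frac{28}{z} - \frac{114}{\left(-5 - 3\right) \left(-4\right)} \right)}} = \frac{1}{\frac{1}{-191 + \left(41 + 40\right) \left(51 - 74\right)}} = \frac{1}{\frac{1}{-191 + 81 \left(-23\right)}} = \frac{1}{\frac{1}{-191 - 1863}} = \frac{1}{\frac{1}{-2054}} = \frac{1}{- \frac{1}{2054}} = -2054$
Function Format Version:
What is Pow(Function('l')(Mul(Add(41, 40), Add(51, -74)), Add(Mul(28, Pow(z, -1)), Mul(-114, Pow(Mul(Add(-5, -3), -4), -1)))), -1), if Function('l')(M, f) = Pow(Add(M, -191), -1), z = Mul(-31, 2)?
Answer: -2054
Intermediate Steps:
z = -62
Function('l')(M, f) = Pow(Add(-191, M), -1)
Pow(Function('l')(Mul(Add(41, 40), Add(51, -74)), Add(Mul(28, Pow(z, -1)), Mul(-114, Pow(Mul(Add(-5, -3), -4), -1)))), -1) = Pow(Pow(Add(-191, Mul(Add(41, 40), Add(51, -74))), -1), -1) = Pow(Pow(Add(-191, Mul(81, -23)), -1), -1) = Pow(Pow(Add(-191, -1863), -1), -1) = Pow(Pow(-2054, -1), -1) = Pow(Rational(-1, 2054), -1) = -2054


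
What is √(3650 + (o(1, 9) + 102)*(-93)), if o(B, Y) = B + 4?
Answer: I*√6301 ≈ 79.379*I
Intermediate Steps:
o(B, Y) = 4 + B
√(3650 + (o(1, 9) + 102)*(-93)) = √(3650 + ((4 + 1) + 102)*(-93)) = √(3650 + (5 + 102)*(-93)) = √(3650 + 107*(-93)) = √(3650 - 9951) = √(-6301) = I*√6301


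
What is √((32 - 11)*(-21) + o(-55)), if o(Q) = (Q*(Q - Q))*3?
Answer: 21*I ≈ 21.0*I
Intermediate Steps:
o(Q) = 0 (o(Q) = (Q*0)*3 = 0*3 = 0)
√((32 - 11)*(-21) + o(-55)) = √((32 - 11)*(-21) + 0) = √(21*(-21) + 0) = √(-441 + 0) = √(-441) = 21*I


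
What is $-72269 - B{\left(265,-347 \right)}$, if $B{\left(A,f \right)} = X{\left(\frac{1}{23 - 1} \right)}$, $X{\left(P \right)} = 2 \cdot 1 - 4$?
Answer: $-72267$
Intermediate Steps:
$X{\left(P \right)} = -2$ ($X{\left(P \right)} = 2 - 4 = -2$)
$B{\left(A,f \right)} = -2$
$-72269 - B{\left(265,-347 \right)} = -72269 - -2 = -72269 + 2 = -72267$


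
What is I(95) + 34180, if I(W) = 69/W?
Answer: 3247169/95 ≈ 34181.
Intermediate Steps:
I(95) + 34180 = 69/95 + 34180 = 3247169/95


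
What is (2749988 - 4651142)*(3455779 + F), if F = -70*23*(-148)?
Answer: -7022975044086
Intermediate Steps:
F = 238280 (F = -1610*(-148) = 238280)
(2749988 - 4651142)*(3455779 + F) = (2749988 - 4651142)*(3455779 + 238280) = -1901154*3694059 = -7022975044086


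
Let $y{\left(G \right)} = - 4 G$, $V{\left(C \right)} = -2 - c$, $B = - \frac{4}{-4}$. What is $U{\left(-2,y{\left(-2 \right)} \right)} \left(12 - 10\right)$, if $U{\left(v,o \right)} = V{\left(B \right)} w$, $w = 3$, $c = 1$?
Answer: $-18$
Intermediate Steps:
$B = 1$ ($B = \left(-4\right) \left(- \frac{1}{4}\right) = 1$)
$V{\left(C \right)} = -3$ ($V{\left(C \right)} = -2 - 1 = -3$)
$U{\left(v,o \right)} = -9$ ($U{\left(v,o \right)} = \left(-3\right) 3 = -9$)
$U{\left(-2,y{\left(-2 \right)} \right)} \left(12 - 10\right) = - 9 \left(12 - 10\right) = \left(-9\right) 2 = -18$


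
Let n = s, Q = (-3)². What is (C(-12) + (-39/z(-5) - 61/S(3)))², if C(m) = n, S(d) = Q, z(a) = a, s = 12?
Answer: 343396/2025 ≈ 169.58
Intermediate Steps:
Q = 9
S(d) = 9
n = 12
C(m) = 12
(C(-12) + (-39/z(-5) - 61/S(3)))² = (12 + (-39/(-5) - 61/9))² = (12 + (-39*(-⅕) - 61*⅑))² = (12 + (39/5 - 61/9))² = (12 + 46/45)² = (586/45)² = 343396/2025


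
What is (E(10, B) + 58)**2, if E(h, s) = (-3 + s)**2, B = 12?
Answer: 19321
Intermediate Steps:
(E(10, B) + 58)**2 = ((-3 + 12)**2 + 58)**2 = (9**2 + 58)**2 = (81 + 58)**2 = 139**2 = 19321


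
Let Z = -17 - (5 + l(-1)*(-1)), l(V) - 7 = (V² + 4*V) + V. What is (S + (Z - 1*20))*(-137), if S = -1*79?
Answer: 16166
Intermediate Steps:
l(V) = 7 + V² + 5*V (l(V) = 7 + ((V² + 4*V) + V) = 7 + (V² + 5*V) = 7 + V² + 5*V)
S = -79
Z = -19 (Z = -17 - (5 + (7 + (-1)² + 5*(-1))*(-1)) = -17 - (5 + (7 + 1 - 5)*(-1)) = -17 - (5 + 3*(-1)) = -17 - (5 - 3) = -17 - 1*2 = -17 - 2 = -19)
(S + (Z - 1*20))*(-137) = (-79 + (-19 - 1*20))*(-137) = (-79 + (-19 - 20))*(-137) = (-79 - 39)*(-137) = -118*(-137) = 16166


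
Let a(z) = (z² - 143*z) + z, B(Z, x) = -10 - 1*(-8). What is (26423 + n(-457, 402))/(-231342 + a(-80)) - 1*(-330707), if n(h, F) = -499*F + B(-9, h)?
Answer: 23544412217/71194 ≈ 3.3071e+5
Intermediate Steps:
B(Z, x) = -2 (B(Z, x) = -10 + 8 = -2)
n(h, F) = -2 - 499*F (n(h, F) = -499*F - 2 = -2 - 499*F)
a(z) = z² - 142*z
(26423 + n(-457, 402))/(-231342 + a(-80)) - 1*(-330707) = (26423 + (-2 - 499*402))/(-231342 - 80*(-142 - 80)) - 1*(-330707) = (26423 + (-2 - 200598))/(-231342 - 80*(-222)) + 330707 = (26423 - 200600)/(-231342 + 17760) + 330707 = -174177/(-213582) + 330707 = -174177*(-1/213582) + 330707 = 58059/71194 + 330707 = 23544412217/71194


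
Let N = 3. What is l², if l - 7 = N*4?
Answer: 361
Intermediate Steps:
l = 19 (l = 7 + 3*4 = 7 + 12 = 19)
l² = 19² = 361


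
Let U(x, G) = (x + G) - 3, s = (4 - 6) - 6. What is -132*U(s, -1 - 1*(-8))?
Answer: 528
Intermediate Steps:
s = -8 (s = -2 - 6 = -8)
U(x, G) = -3 + G + x (U(x, G) = (G + x) - 3 = -3 + G + x)
-132*U(s, -1 - 1*(-8)) = -132*(-3 + (-1 - 1*(-8)) - 8) = -132*(-3 + (-1 + 8) - 8) = -132*(-3 + 7 - 8) = -132*(-4) = 528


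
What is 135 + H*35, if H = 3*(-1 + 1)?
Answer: 135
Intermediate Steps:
H = 0 (H = 3*0 = 0)
135 + H*35 = 135 + 0*35 = 135 + 0 = 135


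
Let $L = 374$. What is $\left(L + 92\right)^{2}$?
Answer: $217156$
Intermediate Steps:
$\left(L + 92\right)^{2} = \left(374 + 92\right)^{2} = 466^{2} = 217156$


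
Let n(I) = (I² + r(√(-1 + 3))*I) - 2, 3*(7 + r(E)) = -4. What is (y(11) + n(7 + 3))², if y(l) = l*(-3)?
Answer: 3025/9 ≈ 336.11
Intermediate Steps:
y(l) = -3*l
r(E) = -25/3 (r(E) = -7 + (⅓)*(-4) = -7 - 4/3 = -25/3)
n(I) = -2 + I² - 25*I/3 (n(I) = (I² - 25*I/3) - 2 = -2 + I² - 25*I/3)
(y(11) + n(7 + 3))² = (-3*11 + (-2 + (7 + 3)² - 25*(7 + 3)/3))² = (-33 + (-2 + 10² - 25/3*10))² = (-33 + (-2 + 100 - 250/3))² = (-33 + 44/3)² = (-55/3)² = 3025/9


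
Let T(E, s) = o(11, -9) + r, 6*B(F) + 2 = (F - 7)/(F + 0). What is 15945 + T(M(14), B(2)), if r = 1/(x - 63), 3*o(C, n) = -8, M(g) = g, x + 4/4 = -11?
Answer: 398558/25 ≈ 15942.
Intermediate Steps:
x = -12 (x = -1 - 11 = -12)
o(C, n) = -8/3 (o(C, n) = (⅓)*(-8) = -8/3)
r = -1/75 (r = 1/(-12 - 63) = 1/(-75) = -1/75 ≈ -0.013333)
B(F) = -⅓ + (-7 + F)/(6*F) (B(F) = -⅓ + ((F - 7)/(F + 0))/6 = -⅓ + ((-7 + F)/F)/6 = -⅓ + (-7 + F)/(6*F))
T(E, s) = -67/25 (T(E, s) = -8/3 - 1/75 = -67/25)
15945 + T(M(14), B(2)) = 15945 - 67/25 = 398558/25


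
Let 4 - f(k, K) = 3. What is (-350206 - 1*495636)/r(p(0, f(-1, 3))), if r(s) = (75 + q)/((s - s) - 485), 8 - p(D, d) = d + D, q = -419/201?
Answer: 41228453685/7328 ≈ 5.6262e+6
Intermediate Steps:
q = -419/201 (q = -419*1/201 = -419/201 ≈ -2.0846)
f(k, K) = 1 (f(k, K) = 4 - 1*3 = 4 - 3 = 1)
p(D, d) = 8 - D - d (p(D, d) = 8 - (d + D) = 8 - (D + d) = 8 + (-D - d) = 8 - D - d)
r(s) = -14656/97485 (r(s) = (75 - 419/201)/((s - s) - 485) = 14656/(201*(0 - 485)) = (14656/201)/(-485) = (14656/201)*(-1/485) = -14656/97485)
(-350206 - 1*495636)/r(p(0, f(-1, 3))) = (-350206 - 1*495636)/(-14656/97485) = (-350206 - 495636)*(-97485/14656) = -845842*(-97485/14656) = 41228453685/7328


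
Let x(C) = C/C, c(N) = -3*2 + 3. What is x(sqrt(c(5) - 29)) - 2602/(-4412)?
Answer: 3507/2206 ≈ 1.5898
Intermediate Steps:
c(N) = -3 (c(N) = -6 + 3 = -3)
x(C) = 1
x(sqrt(c(5) - 29)) - 2602/(-4412) = 1 - 2602/(-4412) = 1 - 2602*(-1)/4412 = 1 - 1*(-1301/2206) = 1 + 1301/2206 = 3507/2206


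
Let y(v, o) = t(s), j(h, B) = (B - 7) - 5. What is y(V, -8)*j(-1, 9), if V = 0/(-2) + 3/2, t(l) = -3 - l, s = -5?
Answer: -6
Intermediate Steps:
j(h, B) = -12 + B (j(h, B) = (-7 + B) - 5 = -12 + B)
V = 3/2 (V = 0*(-1/2) + 3*(1/2) = 0 + 3/2 = 3/2 ≈ 1.5000)
y(v, o) = 2 (y(v, o) = -3 - 1*(-5) = -3 + 5 = 2)
y(V, -8)*j(-1, 9) = 2*(-12 + 9) = 2*(-3) = -6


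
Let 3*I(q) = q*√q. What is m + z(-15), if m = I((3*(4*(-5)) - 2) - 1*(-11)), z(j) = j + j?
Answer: -30 - 17*I*√51 ≈ -30.0 - 121.4*I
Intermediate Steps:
z(j) = 2*j
I(q) = q^(3/2)/3 (I(q) = (q*√q)/3 = q^(3/2)/3)
m = -17*I*√51 (m = ((3*(4*(-5)) - 2) - 1*(-11))^(3/2)/3 = ((3*(-20) - 2) + 11)^(3/2)/3 = ((-60 - 2) + 11)^(3/2)/3 = (-62 + 11)^(3/2)/3 = (-51)^(3/2)/3 = (-51*I*√51)/3 = -17*I*√51 ≈ -121.4*I)
m + z(-15) = -17*I*√51 + 2*(-15) = -17*I*√51 - 30 = -30 - 17*I*√51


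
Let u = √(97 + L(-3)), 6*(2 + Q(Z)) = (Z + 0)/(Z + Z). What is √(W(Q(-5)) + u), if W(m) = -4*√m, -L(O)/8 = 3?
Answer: √(9*√73 - 6*I*√69)/3 ≈ 3.0599 - 0.9049*I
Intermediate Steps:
L(O) = -24 (L(O) = -8*3 = -24)
Q(Z) = -23/12 (Q(Z) = -2 + ((Z + 0)/(Z + Z))/6 = -2 + (Z/((2*Z)))/6 = -2 + (Z*(1/(2*Z)))/6 = -2 + (⅙)*(½) = -2 + 1/12 = -23/12)
u = √73 (u = √(97 - 24) = √73 ≈ 8.5440)
√(W(Q(-5)) + u) = √(-2*I*√69/3 + √73) = √(√73 - 2*I*√69/3)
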